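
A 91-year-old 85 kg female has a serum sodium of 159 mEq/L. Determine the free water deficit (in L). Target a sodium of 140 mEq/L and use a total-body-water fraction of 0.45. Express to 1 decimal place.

5.2 L

TBW = 0.45 · 85 = 38.25 L
Free water deficit = TBW · (Na/140 − 1)
= 38.25 · (159/140 − 1)
= 38.25 · 0.1357
= 5.19 L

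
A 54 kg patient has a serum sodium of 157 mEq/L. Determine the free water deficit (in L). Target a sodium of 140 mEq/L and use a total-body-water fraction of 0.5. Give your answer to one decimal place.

3.3 L

TBW = 0.5 · 54 = 27 L
Free water deficit = TBW · (Na/140 − 1)
= 27 · (157/140 − 1)
= 27 · 0.1214
= 3.28 L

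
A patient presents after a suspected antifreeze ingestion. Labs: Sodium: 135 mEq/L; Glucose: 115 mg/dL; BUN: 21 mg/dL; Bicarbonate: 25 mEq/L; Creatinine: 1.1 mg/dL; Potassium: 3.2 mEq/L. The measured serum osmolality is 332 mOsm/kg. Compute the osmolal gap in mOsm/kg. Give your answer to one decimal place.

48.1 mOsm/kg

Calculated osmolality = 2·Na + glucose/18 + BUN/2.8
= 2·135 + 115/18 + 21/2.8
= 270 + 6.39 + 7.50
= 283.89 mOsm/kg ≈ 283.9 mOsm/kg
Osmolar gap = measured − calculated = 332 − 283.9 = 48.1 mOsm/kg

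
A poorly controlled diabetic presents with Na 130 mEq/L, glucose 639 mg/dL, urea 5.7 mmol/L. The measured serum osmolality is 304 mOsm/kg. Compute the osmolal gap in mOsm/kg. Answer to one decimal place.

Calculated osmolality = 2·Na + glucose/18 + urea
= 2·130 + 639/18 + 5.7
= 260 + 35.50 + 5.70
= 301.2 mOsm/kg ≈ 301.2 mOsm/kg
Osmolar gap = measured − calculated = 304 − 301.2 = 2.8 mOsm/kg

2.8 mOsm/kg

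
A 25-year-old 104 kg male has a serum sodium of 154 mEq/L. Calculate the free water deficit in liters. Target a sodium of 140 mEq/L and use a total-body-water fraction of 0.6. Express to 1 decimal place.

TBW = 0.6 · 104 = 62.4 L
Free water deficit = TBW · (Na/140 − 1)
= 62.4 · (154/140 − 1)
= 62.4 · 0.1
= 6.24 L

6.2 L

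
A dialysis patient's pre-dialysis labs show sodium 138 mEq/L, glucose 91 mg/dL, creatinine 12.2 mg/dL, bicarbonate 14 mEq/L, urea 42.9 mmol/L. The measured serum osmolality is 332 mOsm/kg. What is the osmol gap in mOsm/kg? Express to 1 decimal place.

8.0 mOsm/kg

Calculated osmolality = 2·Na + glucose/18 + urea
= 2·138 + 91/18 + 42.9
= 276 + 5.06 + 42.90
= 323.96 mOsm/kg ≈ 324.0 mOsm/kg
Osmolar gap = measured − calculated = 332 − 324.0 = 8.0 mOsm/kg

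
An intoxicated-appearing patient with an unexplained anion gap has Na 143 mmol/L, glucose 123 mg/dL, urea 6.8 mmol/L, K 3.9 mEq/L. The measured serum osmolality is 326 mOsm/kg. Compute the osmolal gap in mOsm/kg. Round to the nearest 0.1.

Calculated osmolality = 2·Na + glucose/18 + urea
= 2·143 + 123/18 + 6.8
= 286 + 6.83 + 6.80
= 299.63 mOsm/kg ≈ 299.6 mOsm/kg
Osmolar gap = measured − calculated = 326 − 299.6 = 26.4 mOsm/kg

26.4 mOsm/kg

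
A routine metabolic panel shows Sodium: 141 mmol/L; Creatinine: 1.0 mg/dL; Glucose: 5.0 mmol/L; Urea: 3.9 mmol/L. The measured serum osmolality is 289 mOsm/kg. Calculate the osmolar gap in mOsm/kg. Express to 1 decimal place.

Calculated osmolality = 2·Na + glucose + urea
= 2·141 + 5 + 3.9
= 282 + 5 + 3.90
= 290.9 mOsm/kg ≈ 290.9 mOsm/kg
Osmolar gap = measured − calculated = 289 − 290.9 = -1.9 mOsm/kg

-1.9 mOsm/kg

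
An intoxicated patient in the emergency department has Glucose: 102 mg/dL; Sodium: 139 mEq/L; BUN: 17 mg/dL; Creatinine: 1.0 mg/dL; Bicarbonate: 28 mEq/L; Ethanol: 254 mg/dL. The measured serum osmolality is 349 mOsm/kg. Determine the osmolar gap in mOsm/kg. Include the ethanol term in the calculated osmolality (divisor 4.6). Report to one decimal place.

4.0 mOsm/kg

Calculated osmolality = 2·Na + glucose/18 + BUN/2.8 + ethanol/4.6
= 2·139 + 102/18 + 17/2.8 + 254/4.6
= 278 + 5.67 + 6.07 + 55.22
= 344.96 mOsm/kg ≈ 345.0 mOsm/kg
Osmolar gap = measured − calculated = 349 − 345.0 = 4.0 mOsm/kg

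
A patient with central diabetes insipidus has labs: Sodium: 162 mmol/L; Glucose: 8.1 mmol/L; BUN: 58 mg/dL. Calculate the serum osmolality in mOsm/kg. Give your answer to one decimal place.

352.8 mOsm/kg

Calculated osmolality = 2·Na + glucose + BUN/2.8
= 2·162 + 8.1 + 58/2.8
= 324 + 8.10 + 20.71
= 352.81 mOsm/kg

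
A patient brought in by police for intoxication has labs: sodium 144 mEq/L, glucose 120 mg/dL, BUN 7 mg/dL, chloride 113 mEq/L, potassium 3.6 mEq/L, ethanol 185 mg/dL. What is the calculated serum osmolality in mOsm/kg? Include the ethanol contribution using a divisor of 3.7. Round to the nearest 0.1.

347.2 mOsm/kg

Calculated osmolality = 2·Na + glucose/18 + BUN/2.8 + ethanol/3.7
= 2·144 + 120/18 + 7/2.8 + 185/3.7
= 288 + 6.67 + 2.50 + 50
= 347.17 mOsm/kg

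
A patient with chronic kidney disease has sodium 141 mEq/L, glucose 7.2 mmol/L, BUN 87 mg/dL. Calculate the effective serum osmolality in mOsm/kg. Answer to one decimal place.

289.2 mOsm/kg

Effective osmolality excludes urea (freely permeant across cell membranes):
2·Na + glucose
= 2·141 + 7.2
= 282 + 7.2
= 289.2 mOsm/kg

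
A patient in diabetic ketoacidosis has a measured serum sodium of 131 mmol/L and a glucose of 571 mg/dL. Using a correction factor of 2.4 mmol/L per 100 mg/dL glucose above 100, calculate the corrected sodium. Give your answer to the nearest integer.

Corrected Na = measured Na + 2.4 · (glucose − 100)/100
= 131 + 2.4 · (571 − 100)/100
= 131 + 11.3
= 142.3 mmol/L

142 mmol/L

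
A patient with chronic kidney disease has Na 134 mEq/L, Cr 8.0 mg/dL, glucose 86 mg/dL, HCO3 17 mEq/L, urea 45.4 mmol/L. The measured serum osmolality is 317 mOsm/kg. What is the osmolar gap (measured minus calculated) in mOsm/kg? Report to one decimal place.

-1.2 mOsm/kg

Calculated osmolality = 2·Na + glucose/18 + urea
= 2·134 + 86/18 + 45.4
= 268 + 4.78 + 45.40
= 318.18 mOsm/kg ≈ 318.2 mOsm/kg
Osmolar gap = measured − calculated = 317 − 318.2 = -1.2 mOsm/kg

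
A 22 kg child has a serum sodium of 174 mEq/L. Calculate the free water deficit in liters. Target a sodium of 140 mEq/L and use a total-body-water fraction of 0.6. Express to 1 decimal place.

TBW = 0.6 · 22 = 13.2 L
Free water deficit = TBW · (Na/140 − 1)
= 13.2 · (174/140 − 1)
= 13.2 · 0.2429
= 3.21 L

3.2 L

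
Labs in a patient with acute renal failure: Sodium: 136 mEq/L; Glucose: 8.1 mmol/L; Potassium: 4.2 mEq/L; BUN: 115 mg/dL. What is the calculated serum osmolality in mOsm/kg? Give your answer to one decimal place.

321.2 mOsm/kg

Calculated osmolality = 2·Na + glucose + BUN/2.8
= 2·136 + 8.1 + 115/2.8
= 272 + 8.10 + 41.07
= 321.17 mOsm/kg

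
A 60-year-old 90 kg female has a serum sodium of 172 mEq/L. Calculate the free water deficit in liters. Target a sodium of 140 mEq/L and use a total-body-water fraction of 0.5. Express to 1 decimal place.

10.3 L

TBW = 0.5 · 90 = 45 L
Free water deficit = TBW · (Na/140 − 1)
= 45 · (172/140 − 1)
= 45 · 0.2286
= 10.29 L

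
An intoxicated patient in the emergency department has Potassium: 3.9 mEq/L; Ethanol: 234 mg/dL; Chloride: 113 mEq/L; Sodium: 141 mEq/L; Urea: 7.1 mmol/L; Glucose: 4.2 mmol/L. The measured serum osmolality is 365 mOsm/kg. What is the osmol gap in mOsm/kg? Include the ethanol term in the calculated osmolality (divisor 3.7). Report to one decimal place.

8.5 mOsm/kg

Calculated osmolality = 2·Na + glucose + urea + ethanol/3.7
= 2·141 + 4.2 + 7.1 + 234/3.7
= 282 + 4.20 + 7.10 + 63.24
= 356.54 mOsm/kg ≈ 356.5 mOsm/kg
Osmolar gap = measured − calculated = 365 − 356.5 = 8.5 mOsm/kg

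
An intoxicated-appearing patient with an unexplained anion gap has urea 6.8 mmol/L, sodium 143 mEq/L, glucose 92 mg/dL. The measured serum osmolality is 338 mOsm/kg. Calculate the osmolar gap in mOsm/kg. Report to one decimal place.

40.1 mOsm/kg

Calculated osmolality = 2·Na + glucose/18 + urea
= 2·143 + 92/18 + 6.8
= 286 + 5.11 + 6.80
= 297.91 mOsm/kg ≈ 297.9 mOsm/kg
Osmolar gap = measured − calculated = 338 − 297.9 = 40.1 mOsm/kg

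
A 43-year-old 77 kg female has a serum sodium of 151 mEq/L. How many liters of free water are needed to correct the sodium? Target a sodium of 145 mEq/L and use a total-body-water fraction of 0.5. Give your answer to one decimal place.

1.6 L

TBW = 0.5 · 77 = 38.5 L
Free water deficit = TBW · (Na/145 − 1)
= 38.5 · (151/145 − 1)
= 38.5 · 0.0414
= 1.59 L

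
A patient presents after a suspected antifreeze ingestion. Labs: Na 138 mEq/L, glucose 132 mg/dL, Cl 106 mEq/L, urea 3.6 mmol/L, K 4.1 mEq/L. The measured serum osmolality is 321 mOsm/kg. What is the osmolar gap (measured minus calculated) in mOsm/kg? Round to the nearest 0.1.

34.1 mOsm/kg

Calculated osmolality = 2·Na + glucose/18 + urea
= 2·138 + 132/18 + 3.6
= 276 + 7.33 + 3.60
= 286.93 mOsm/kg ≈ 286.9 mOsm/kg
Osmolar gap = measured − calculated = 321 − 286.9 = 34.1 mOsm/kg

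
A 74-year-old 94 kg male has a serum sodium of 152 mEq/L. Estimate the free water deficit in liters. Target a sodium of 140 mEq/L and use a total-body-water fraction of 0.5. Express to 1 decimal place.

4.0 L

TBW = 0.5 · 94 = 47 L
Free water deficit = TBW · (Na/140 − 1)
= 47 · (152/140 − 1)
= 47 · 0.0857
= 4.03 L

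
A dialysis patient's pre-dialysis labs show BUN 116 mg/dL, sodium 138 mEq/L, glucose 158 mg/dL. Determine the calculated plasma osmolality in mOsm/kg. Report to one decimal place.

Calculated osmolality = 2·Na + glucose/18 + BUN/2.8
= 2·138 + 158/18 + 116/2.8
= 276 + 8.78 + 41.43
= 326.21 mOsm/kg

326.2 mOsm/kg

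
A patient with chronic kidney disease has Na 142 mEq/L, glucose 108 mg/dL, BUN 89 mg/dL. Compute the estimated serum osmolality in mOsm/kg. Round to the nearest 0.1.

321.8 mOsm/kg

Calculated osmolality = 2·Na + glucose/18 + BUN/2.8
= 2·142 + 108/18 + 89/2.8
= 284 + 6 + 31.79
= 321.79 mOsm/kg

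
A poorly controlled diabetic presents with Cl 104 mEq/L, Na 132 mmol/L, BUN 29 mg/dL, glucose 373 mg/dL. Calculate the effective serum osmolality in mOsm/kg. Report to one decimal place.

Effective osmolality excludes urea (freely permeant across cell membranes):
2·Na + glucose/18
= 2·132 + 373/18
= 264 + 20.72
= 284.72 mOsm/kg

284.7 mOsm/kg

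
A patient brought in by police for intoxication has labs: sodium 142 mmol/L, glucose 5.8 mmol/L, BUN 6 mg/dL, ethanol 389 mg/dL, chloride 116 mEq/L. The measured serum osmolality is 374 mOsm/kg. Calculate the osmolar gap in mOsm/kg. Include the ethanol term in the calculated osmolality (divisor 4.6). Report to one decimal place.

Calculated osmolality = 2·Na + glucose + BUN/2.8 + ethanol/4.6
= 2·142 + 5.8 + 6/2.8 + 389/4.6
= 284 + 5.80 + 2.14 + 84.57
= 376.51 mOsm/kg ≈ 376.5 mOsm/kg
Osmolar gap = measured − calculated = 374 − 376.5 = -2.5 mOsm/kg

-2.5 mOsm/kg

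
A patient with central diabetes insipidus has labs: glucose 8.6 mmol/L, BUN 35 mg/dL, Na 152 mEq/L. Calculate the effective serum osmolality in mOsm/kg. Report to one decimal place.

312.6 mOsm/kg

Effective osmolality excludes urea (freely permeant across cell membranes):
2·Na + glucose
= 2·152 + 8.6
= 304 + 8.6
= 312.6 mOsm/kg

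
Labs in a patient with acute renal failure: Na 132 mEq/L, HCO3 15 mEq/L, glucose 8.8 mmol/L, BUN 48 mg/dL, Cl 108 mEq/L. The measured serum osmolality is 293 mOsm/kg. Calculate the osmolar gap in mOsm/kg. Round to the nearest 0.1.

3.1 mOsm/kg

Calculated osmolality = 2·Na + glucose + BUN/2.8
= 2·132 + 8.8 + 48/2.8
= 264 + 8.80 + 17.14
= 289.94 mOsm/kg ≈ 289.9 mOsm/kg
Osmolar gap = measured − calculated = 293 − 289.9 = 3.1 mOsm/kg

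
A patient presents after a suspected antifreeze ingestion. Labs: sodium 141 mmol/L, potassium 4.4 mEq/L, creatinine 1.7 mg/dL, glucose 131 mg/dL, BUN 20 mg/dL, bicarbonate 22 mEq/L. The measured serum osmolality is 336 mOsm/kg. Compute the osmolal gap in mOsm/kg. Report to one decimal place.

39.6 mOsm/kg

Calculated osmolality = 2·Na + glucose/18 + BUN/2.8
= 2·141 + 131/18 + 20/2.8
= 282 + 7.28 + 7.14
= 296.42 mOsm/kg ≈ 296.4 mOsm/kg
Osmolar gap = measured − calculated = 336 − 296.4 = 39.6 mOsm/kg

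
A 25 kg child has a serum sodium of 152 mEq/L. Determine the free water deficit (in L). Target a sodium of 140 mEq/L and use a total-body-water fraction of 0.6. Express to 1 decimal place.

TBW = 0.6 · 25 = 15 L
Free water deficit = TBW · (Na/140 − 1)
= 15 · (152/140 − 1)
= 15 · 0.0857
= 1.29 L

1.3 L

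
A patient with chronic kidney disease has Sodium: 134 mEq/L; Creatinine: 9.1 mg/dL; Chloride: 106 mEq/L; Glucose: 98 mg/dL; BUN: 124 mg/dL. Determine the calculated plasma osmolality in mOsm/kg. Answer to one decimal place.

Calculated osmolality = 2·Na + glucose/18 + BUN/2.8
= 2·134 + 98/18 + 124/2.8
= 268 + 5.44 + 44.29
= 317.73 mOsm/kg

317.7 mOsm/kg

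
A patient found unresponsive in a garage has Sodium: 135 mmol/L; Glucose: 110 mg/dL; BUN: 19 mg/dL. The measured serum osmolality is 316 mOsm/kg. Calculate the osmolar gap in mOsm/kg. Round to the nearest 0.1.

33.1 mOsm/kg

Calculated osmolality = 2·Na + glucose/18 + BUN/2.8
= 2·135 + 110/18 + 19/2.8
= 270 + 6.11 + 6.79
= 282.9 mOsm/kg ≈ 282.9 mOsm/kg
Osmolar gap = measured − calculated = 316 − 282.9 = 33.1 mOsm/kg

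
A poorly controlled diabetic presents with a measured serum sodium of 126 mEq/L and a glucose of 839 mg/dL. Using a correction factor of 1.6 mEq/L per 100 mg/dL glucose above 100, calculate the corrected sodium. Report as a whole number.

Corrected Na = measured Na + 1.6 · (glucose − 100)/100
= 126 + 1.6 · (839 − 100)/100
= 126 + 11.8
= 137.8 mEq/L

138 mEq/L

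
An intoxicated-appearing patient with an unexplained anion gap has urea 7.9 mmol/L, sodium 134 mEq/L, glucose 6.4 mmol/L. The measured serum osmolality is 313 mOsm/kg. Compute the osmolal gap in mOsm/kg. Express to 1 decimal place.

Calculated osmolality = 2·Na + glucose + urea
= 2·134 + 6.4 + 7.9
= 268 + 6.40 + 7.90
= 282.3 mOsm/kg ≈ 282.3 mOsm/kg
Osmolar gap = measured − calculated = 313 − 282.3 = 30.7 mOsm/kg

30.7 mOsm/kg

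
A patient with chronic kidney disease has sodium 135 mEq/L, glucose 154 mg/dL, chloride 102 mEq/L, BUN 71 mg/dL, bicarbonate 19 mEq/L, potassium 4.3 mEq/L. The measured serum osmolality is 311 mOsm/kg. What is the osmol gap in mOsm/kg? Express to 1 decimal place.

7.1 mOsm/kg

Calculated osmolality = 2·Na + glucose/18 + BUN/2.8
= 2·135 + 154/18 + 71/2.8
= 270 + 8.56 + 25.36
= 303.92 mOsm/kg ≈ 303.9 mOsm/kg
Osmolar gap = measured − calculated = 311 − 303.9 = 7.1 mOsm/kg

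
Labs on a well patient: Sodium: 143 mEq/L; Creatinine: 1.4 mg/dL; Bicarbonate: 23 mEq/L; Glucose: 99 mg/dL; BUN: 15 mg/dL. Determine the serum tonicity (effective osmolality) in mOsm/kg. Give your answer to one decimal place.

291.5 mOsm/kg

Effective osmolality excludes urea (freely permeant across cell membranes):
2·Na + glucose/18
= 2·143 + 99/18
= 286 + 5.5
= 291.5 mOsm/kg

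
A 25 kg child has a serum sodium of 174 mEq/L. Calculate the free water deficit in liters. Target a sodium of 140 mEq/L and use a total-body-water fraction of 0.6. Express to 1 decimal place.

3.6 L

TBW = 0.6 · 25 = 15 L
Free water deficit = TBW · (Na/140 − 1)
= 15 · (174/140 − 1)
= 15 · 0.2429
= 3.64 L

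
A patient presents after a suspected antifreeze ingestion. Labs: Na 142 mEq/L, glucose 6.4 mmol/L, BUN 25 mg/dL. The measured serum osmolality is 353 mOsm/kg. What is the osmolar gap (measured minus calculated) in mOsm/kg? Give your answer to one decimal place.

53.7 mOsm/kg

Calculated osmolality = 2·Na + glucose + BUN/2.8
= 2·142 + 6.4 + 25/2.8
= 284 + 6.40 + 8.93
= 299.33 mOsm/kg ≈ 299.3 mOsm/kg
Osmolar gap = measured − calculated = 353 − 299.3 = 53.7 mOsm/kg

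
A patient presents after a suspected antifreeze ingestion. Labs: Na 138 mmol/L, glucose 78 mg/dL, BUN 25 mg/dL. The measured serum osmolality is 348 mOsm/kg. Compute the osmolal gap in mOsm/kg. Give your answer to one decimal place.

Calculated osmolality = 2·Na + glucose/18 + BUN/2.8
= 2·138 + 78/18 + 25/2.8
= 276 + 4.33 + 8.93
= 289.26 mOsm/kg ≈ 289.3 mOsm/kg
Osmolar gap = measured − calculated = 348 − 289.3 = 58.7 mOsm/kg

58.7 mOsm/kg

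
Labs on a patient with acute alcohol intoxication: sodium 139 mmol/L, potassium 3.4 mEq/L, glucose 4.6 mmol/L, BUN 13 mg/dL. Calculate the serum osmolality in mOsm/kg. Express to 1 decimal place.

Calculated osmolality = 2·Na + glucose + BUN/2.8
= 2·139 + 4.6 + 13/2.8
= 278 + 4.60 + 4.64
= 287.24 mOsm/kg

287.2 mOsm/kg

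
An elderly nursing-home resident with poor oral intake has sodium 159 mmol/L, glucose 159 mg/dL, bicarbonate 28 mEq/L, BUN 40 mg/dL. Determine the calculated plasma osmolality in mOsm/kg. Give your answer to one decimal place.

Calculated osmolality = 2·Na + glucose/18 + BUN/2.8
= 2·159 + 159/18 + 40/2.8
= 318 + 8.83 + 14.29
= 341.12 mOsm/kg

341.1 mOsm/kg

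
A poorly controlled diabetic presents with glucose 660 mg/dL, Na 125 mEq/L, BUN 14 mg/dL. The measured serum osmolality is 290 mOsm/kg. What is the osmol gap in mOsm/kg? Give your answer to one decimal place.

Calculated osmolality = 2·Na + glucose/18 + BUN/2.8
= 2·125 + 660/18 + 14/2.8
= 250 + 36.67 + 5
= 291.67 mOsm/kg ≈ 291.7 mOsm/kg
Osmolar gap = measured − calculated = 290 − 291.7 = -1.7 mOsm/kg

-1.7 mOsm/kg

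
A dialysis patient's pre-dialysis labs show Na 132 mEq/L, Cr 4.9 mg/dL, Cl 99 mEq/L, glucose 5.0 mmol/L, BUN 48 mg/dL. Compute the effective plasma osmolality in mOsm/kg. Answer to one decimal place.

269.0 mOsm/kg

Effective osmolality excludes urea (freely permeant across cell membranes):
2·Na + glucose
= 2·132 + 5
= 264 + 5
= 269 mOsm/kg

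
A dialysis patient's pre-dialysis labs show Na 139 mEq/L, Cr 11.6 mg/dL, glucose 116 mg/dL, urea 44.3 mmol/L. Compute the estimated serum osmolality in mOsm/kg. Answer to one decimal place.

328.7 mOsm/kg

Calculated osmolality = 2·Na + glucose/18 + urea
= 2·139 + 116/18 + 44.3
= 278 + 6.44 + 44.30
= 328.74 mOsm/kg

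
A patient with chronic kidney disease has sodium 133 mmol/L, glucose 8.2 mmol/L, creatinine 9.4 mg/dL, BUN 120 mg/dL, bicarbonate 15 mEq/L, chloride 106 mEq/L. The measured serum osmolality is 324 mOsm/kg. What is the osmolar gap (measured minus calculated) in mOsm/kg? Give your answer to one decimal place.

6.9 mOsm/kg

Calculated osmolality = 2·Na + glucose + BUN/2.8
= 2·133 + 8.2 + 120/2.8
= 266 + 8.20 + 42.86
= 317.06 mOsm/kg ≈ 317.1 mOsm/kg
Osmolar gap = measured − calculated = 324 − 317.1 = 6.9 mOsm/kg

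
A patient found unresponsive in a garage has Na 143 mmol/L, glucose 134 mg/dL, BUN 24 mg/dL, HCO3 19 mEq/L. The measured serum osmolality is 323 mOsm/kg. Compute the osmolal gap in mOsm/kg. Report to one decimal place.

Calculated osmolality = 2·Na + glucose/18 + BUN/2.8
= 2·143 + 134/18 + 24/2.8
= 286 + 7.44 + 8.57
= 302.01 mOsm/kg ≈ 302.0 mOsm/kg
Osmolar gap = measured − calculated = 323 − 302.0 = 21.0 mOsm/kg

21.0 mOsm/kg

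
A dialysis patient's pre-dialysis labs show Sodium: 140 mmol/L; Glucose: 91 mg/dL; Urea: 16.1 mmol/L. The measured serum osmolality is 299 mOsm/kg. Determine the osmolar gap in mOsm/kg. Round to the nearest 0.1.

-2.2 mOsm/kg

Calculated osmolality = 2·Na + glucose/18 + urea
= 2·140 + 91/18 + 16.1
= 280 + 5.06 + 16.10
= 301.16 mOsm/kg ≈ 301.2 mOsm/kg
Osmolar gap = measured − calculated = 299 − 301.2 = -2.2 mOsm/kg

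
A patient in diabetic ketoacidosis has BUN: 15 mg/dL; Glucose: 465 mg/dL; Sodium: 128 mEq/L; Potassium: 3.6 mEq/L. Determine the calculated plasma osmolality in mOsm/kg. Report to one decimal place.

Calculated osmolality = 2·Na + glucose/18 + BUN/2.8
= 2·128 + 465/18 + 15/2.8
= 256 + 25.83 + 5.36
= 287.19 mOsm/kg

287.2 mOsm/kg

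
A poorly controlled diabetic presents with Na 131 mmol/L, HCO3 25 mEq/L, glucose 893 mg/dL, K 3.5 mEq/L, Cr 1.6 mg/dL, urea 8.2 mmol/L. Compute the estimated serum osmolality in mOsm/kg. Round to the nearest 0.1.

319.8 mOsm/kg

Calculated osmolality = 2·Na + glucose/18 + urea
= 2·131 + 893/18 + 8.2
= 262 + 49.61 + 8.20
= 319.81 mOsm/kg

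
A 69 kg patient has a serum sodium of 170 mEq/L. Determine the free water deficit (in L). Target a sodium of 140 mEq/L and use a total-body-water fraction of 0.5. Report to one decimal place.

TBW = 0.5 · 69 = 34.5 L
Free water deficit = TBW · (Na/140 − 1)
= 34.5 · (170/140 − 1)
= 34.5 · 0.2143
= 7.39 L

7.4 L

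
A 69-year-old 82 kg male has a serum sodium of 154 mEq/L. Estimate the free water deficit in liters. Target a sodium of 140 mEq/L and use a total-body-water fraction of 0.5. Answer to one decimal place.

4.1 L

TBW = 0.5 · 82 = 41 L
Free water deficit = TBW · (Na/140 − 1)
= 41 · (154/140 − 1)
= 41 · 0.1
= 4.1 L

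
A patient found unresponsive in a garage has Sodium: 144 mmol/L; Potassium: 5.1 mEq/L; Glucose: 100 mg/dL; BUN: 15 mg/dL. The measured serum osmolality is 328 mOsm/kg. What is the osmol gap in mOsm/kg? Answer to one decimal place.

29.1 mOsm/kg

Calculated osmolality = 2·Na + glucose/18 + BUN/2.8
= 2·144 + 100/18 + 15/2.8
= 288 + 5.56 + 5.36
= 298.92 mOsm/kg ≈ 298.9 mOsm/kg
Osmolar gap = measured − calculated = 328 − 298.9 = 29.1 mOsm/kg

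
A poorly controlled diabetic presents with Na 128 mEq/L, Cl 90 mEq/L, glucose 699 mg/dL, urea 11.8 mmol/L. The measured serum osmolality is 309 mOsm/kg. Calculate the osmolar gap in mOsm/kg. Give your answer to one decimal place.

2.4 mOsm/kg

Calculated osmolality = 2·Na + glucose/18 + urea
= 2·128 + 699/18 + 11.8
= 256 + 38.83 + 11.80
= 306.63 mOsm/kg ≈ 306.6 mOsm/kg
Osmolar gap = measured − calculated = 309 − 306.6 = 2.4 mOsm/kg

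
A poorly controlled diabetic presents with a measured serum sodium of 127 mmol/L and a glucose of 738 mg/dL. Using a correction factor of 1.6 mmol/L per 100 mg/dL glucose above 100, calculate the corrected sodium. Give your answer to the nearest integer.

137 mmol/L

Corrected Na = measured Na + 1.6 · (glucose − 100)/100
= 127 + 1.6 · (738 − 100)/100
= 127 + 10.2
= 137.2 mmol/L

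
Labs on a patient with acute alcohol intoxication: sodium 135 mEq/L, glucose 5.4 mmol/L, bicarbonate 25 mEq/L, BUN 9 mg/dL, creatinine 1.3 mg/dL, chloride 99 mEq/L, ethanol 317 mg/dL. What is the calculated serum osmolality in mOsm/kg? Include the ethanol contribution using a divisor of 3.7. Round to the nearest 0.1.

Calculated osmolality = 2·Na + glucose + BUN/2.8 + ethanol/3.7
= 2·135 + 5.4 + 9/2.8 + 317/3.7
= 270 + 5.40 + 3.21 + 85.68
= 364.29 mOsm/kg

364.3 mOsm/kg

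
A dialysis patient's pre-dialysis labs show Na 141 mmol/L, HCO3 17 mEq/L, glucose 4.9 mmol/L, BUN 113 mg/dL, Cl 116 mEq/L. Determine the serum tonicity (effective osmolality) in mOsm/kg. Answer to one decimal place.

Effective osmolality excludes urea (freely permeant across cell membranes):
2·Na + glucose
= 2·141 + 4.9
= 282 + 4.9
= 286.9 mOsm/kg

286.9 mOsm/kg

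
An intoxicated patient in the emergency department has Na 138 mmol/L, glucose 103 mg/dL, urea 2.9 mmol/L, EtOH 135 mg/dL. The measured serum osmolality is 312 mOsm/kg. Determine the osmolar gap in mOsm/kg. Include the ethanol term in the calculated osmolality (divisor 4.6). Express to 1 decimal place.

Calculated osmolality = 2·Na + glucose/18 + urea + ethanol/4.6
= 2·138 + 103/18 + 2.9 + 135/4.6
= 276 + 5.72 + 2.90 + 29.35
= 313.97 mOsm/kg ≈ 314.0 mOsm/kg
Osmolar gap = measured − calculated = 312 − 314.0 = -2.0 mOsm/kg

-2.0 mOsm/kg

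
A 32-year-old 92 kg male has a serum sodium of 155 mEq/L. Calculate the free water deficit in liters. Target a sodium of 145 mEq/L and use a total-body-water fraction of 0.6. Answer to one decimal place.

TBW = 0.6 · 92 = 55.2 L
Free water deficit = TBW · (Na/145 − 1)
= 55.2 · (155/145 − 1)
= 55.2 · 0.069
= 3.81 L

3.8 L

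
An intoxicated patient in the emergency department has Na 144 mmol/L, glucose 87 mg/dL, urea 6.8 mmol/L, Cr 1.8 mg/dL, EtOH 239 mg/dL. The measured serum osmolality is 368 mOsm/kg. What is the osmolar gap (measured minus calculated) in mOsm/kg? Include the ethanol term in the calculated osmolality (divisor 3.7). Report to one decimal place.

Calculated osmolality = 2·Na + glucose/18 + urea + ethanol/3.7
= 2·144 + 87/18 + 6.8 + 239/3.7
= 288 + 4.83 + 6.80 + 64.59
= 364.22 mOsm/kg ≈ 364.2 mOsm/kg
Osmolar gap = measured − calculated = 368 − 364.2 = 3.8 mOsm/kg

3.8 mOsm/kg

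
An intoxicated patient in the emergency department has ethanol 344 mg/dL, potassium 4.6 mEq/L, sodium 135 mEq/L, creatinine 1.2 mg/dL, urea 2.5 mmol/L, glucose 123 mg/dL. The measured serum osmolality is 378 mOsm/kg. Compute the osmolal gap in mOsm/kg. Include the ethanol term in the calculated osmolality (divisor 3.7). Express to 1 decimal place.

Calculated osmolality = 2·Na + glucose/18 + urea + ethanol/3.7
= 2·135 + 123/18 + 2.5 + 344/3.7
= 270 + 6.83 + 2.50 + 92.97
= 372.3 mOsm/kg ≈ 372.3 mOsm/kg
Osmolar gap = measured − calculated = 378 − 372.3 = 5.7 mOsm/kg

5.7 mOsm/kg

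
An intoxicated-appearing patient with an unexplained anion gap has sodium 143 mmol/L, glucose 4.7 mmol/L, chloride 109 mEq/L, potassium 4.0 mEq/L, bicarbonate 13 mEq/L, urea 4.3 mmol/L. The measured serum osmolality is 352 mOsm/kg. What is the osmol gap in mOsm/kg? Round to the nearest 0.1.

57.0 mOsm/kg

Calculated osmolality = 2·Na + glucose + urea
= 2·143 + 4.7 + 4.3
= 286 + 4.70 + 4.30
= 295 mOsm/kg ≈ 295.0 mOsm/kg
Osmolar gap = measured − calculated = 352 − 295.0 = 57.0 mOsm/kg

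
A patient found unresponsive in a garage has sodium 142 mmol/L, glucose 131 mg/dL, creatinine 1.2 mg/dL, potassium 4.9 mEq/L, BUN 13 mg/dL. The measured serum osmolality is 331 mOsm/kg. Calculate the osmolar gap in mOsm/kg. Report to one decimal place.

35.1 mOsm/kg

Calculated osmolality = 2·Na + glucose/18 + BUN/2.8
= 2·142 + 131/18 + 13/2.8
= 284 + 7.28 + 4.64
= 295.92 mOsm/kg ≈ 295.9 mOsm/kg
Osmolar gap = measured − calculated = 331 − 295.9 = 35.1 mOsm/kg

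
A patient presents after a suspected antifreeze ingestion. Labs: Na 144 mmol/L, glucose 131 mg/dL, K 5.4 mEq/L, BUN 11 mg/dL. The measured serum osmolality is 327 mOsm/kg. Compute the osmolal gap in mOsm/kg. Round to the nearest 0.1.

Calculated osmolality = 2·Na + glucose/18 + BUN/2.8
= 2·144 + 131/18 + 11/2.8
= 288 + 7.28 + 3.93
= 299.21 mOsm/kg ≈ 299.2 mOsm/kg
Osmolar gap = measured − calculated = 327 − 299.2 = 27.8 mOsm/kg

27.8 mOsm/kg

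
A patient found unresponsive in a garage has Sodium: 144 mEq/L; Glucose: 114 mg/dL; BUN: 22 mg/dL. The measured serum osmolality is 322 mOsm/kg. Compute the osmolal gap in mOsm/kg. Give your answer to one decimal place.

Calculated osmolality = 2·Na + glucose/18 + BUN/2.8
= 2·144 + 114/18 + 22/2.8
= 288 + 6.33 + 7.86
= 302.19 mOsm/kg ≈ 302.2 mOsm/kg
Osmolar gap = measured − calculated = 322 − 302.2 = 19.8 mOsm/kg

19.8 mOsm/kg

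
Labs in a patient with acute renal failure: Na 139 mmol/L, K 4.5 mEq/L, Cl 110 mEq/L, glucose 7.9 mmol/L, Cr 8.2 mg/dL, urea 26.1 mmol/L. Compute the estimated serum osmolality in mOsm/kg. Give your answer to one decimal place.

Calculated osmolality = 2·Na + glucose + urea
= 2·139 + 7.9 + 26.1
= 278 + 7.90 + 26.10
= 312 mOsm/kg

312.0 mOsm/kg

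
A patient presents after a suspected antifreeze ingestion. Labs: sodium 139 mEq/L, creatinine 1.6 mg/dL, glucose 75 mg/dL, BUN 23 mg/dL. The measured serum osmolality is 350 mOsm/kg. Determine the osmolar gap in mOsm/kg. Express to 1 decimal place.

Calculated osmolality = 2·Na + glucose/18 + BUN/2.8
= 2·139 + 75/18 + 23/2.8
= 278 + 4.17 + 8.21
= 290.38 mOsm/kg ≈ 290.4 mOsm/kg
Osmolar gap = measured − calculated = 350 − 290.4 = 59.6 mOsm/kg

59.6 mOsm/kg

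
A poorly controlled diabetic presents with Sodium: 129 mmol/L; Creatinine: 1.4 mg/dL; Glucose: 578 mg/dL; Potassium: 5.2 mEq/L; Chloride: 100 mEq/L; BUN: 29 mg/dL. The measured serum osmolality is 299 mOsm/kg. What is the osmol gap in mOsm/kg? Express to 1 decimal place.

Calculated osmolality = 2·Na + glucose/18 + BUN/2.8
= 2·129 + 578/18 + 29/2.8
= 258 + 32.11 + 10.36
= 300.47 mOsm/kg ≈ 300.5 mOsm/kg
Osmolar gap = measured − calculated = 299 − 300.5 = -1.5 mOsm/kg

-1.5 mOsm/kg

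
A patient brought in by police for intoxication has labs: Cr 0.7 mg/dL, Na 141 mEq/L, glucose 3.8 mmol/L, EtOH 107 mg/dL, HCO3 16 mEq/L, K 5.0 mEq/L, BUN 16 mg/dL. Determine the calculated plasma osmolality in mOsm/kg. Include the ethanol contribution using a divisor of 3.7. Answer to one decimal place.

320.4 mOsm/kg

Calculated osmolality = 2·Na + glucose + BUN/2.8 + ethanol/3.7
= 2·141 + 3.8 + 16/2.8 + 107/3.7
= 282 + 3.80 + 5.71 + 28.92
= 320.43 mOsm/kg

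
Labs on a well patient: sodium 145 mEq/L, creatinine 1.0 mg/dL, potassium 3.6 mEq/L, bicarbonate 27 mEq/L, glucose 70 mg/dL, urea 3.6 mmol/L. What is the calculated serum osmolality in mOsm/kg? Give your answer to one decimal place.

Calculated osmolality = 2·Na + glucose/18 + urea
= 2·145 + 70/18 + 3.6
= 290 + 3.89 + 3.60
= 297.49 mOsm/kg

297.5 mOsm/kg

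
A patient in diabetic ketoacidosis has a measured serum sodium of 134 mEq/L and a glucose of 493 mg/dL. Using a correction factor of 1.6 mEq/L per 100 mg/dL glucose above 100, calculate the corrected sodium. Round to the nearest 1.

Corrected Na = measured Na + 1.6 · (glucose − 100)/100
= 134 + 1.6 · (493 − 100)/100
= 134 + 6.3
= 140.3 mEq/L

140 mEq/L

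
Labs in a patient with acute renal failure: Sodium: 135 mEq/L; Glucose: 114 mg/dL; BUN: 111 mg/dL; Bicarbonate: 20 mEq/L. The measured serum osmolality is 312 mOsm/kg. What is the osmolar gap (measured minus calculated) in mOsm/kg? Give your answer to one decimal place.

Calculated osmolality = 2·Na + glucose/18 + BUN/2.8
= 2·135 + 114/18 + 111/2.8
= 270 + 6.33 + 39.64
= 315.97 mOsm/kg ≈ 316.0 mOsm/kg
Osmolar gap = measured − calculated = 312 − 316.0 = -4.0 mOsm/kg

-4.0 mOsm/kg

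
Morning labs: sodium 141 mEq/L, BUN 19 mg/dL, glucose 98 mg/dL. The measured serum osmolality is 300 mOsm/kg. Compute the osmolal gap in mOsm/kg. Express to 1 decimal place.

Calculated osmolality = 2·Na + glucose/18 + BUN/2.8
= 2·141 + 98/18 + 19/2.8
= 282 + 5.44 + 6.79
= 294.23 mOsm/kg ≈ 294.2 mOsm/kg
Osmolar gap = measured − calculated = 300 − 294.2 = 5.8 mOsm/kg

5.8 mOsm/kg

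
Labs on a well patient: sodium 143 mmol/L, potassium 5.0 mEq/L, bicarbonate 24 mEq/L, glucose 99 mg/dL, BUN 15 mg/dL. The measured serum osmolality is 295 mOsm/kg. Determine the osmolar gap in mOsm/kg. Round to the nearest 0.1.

-1.9 mOsm/kg

Calculated osmolality = 2·Na + glucose/18 + BUN/2.8
= 2·143 + 99/18 + 15/2.8
= 286 + 5.50 + 5.36
= 296.86 mOsm/kg ≈ 296.9 mOsm/kg
Osmolar gap = measured − calculated = 295 − 296.9 = -1.9 mOsm/kg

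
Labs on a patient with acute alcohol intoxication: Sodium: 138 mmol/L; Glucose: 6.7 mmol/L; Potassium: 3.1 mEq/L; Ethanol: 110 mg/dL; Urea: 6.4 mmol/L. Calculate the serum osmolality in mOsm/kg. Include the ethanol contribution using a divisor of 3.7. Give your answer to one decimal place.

Calculated osmolality = 2·Na + glucose + urea + ethanol/3.7
= 2·138 + 6.7 + 6.4 + 110/3.7
= 276 + 6.70 + 6.40 + 29.73
= 318.83 mOsm/kg

318.8 mOsm/kg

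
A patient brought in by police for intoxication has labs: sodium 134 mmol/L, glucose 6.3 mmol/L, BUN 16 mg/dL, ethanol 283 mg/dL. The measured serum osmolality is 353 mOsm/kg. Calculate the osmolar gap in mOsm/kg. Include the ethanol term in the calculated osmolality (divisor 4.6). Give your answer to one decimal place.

11.5 mOsm/kg

Calculated osmolality = 2·Na + glucose + BUN/2.8 + ethanol/4.6
= 2·134 + 6.3 + 16/2.8 + 283/4.6
= 268 + 6.30 + 5.71 + 61.52
= 341.53 mOsm/kg ≈ 341.5 mOsm/kg
Osmolar gap = measured − calculated = 353 − 341.5 = 11.5 mOsm/kg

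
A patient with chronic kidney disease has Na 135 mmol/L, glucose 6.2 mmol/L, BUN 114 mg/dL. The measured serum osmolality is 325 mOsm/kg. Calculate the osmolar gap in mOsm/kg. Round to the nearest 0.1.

8.1 mOsm/kg

Calculated osmolality = 2·Na + glucose + BUN/2.8
= 2·135 + 6.2 + 114/2.8
= 270 + 6.20 + 40.71
= 316.91 mOsm/kg ≈ 316.9 mOsm/kg
Osmolar gap = measured − calculated = 325 − 316.9 = 8.1 mOsm/kg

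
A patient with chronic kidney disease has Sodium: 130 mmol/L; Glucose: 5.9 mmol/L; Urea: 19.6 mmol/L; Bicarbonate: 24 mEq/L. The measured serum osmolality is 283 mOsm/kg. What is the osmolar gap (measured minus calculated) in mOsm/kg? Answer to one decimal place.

Calculated osmolality = 2·Na + glucose + urea
= 2·130 + 5.9 + 19.6
= 260 + 5.90 + 19.60
= 285.5 mOsm/kg ≈ 285.5 mOsm/kg
Osmolar gap = measured − calculated = 283 − 285.5 = -2.5 mOsm/kg

-2.5 mOsm/kg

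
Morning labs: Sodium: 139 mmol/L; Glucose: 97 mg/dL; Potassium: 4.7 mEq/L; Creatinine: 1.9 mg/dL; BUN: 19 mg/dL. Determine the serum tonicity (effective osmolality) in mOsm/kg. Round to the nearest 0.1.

283.4 mOsm/kg

Effective osmolality excludes urea (freely permeant across cell membranes):
2·Na + glucose/18
= 2·139 + 97/18
= 278 + 5.39
= 283.39 mOsm/kg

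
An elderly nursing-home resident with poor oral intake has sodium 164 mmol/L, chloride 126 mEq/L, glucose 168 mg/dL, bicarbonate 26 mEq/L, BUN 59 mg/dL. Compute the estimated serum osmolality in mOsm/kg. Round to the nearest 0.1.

Calculated osmolality = 2·Na + glucose/18 + BUN/2.8
= 2·164 + 168/18 + 59/2.8
= 328 + 9.33 + 21.07
= 358.4 mOsm/kg

358.4 mOsm/kg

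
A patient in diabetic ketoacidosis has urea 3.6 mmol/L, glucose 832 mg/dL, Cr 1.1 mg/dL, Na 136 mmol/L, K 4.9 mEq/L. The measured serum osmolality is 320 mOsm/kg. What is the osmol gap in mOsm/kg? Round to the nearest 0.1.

Calculated osmolality = 2·Na + glucose/18 + urea
= 2·136 + 832/18 + 3.6
= 272 + 46.22 + 3.60
= 321.82 mOsm/kg ≈ 321.8 mOsm/kg
Osmolar gap = measured − calculated = 320 − 321.8 = -1.8 mOsm/kg

-1.8 mOsm/kg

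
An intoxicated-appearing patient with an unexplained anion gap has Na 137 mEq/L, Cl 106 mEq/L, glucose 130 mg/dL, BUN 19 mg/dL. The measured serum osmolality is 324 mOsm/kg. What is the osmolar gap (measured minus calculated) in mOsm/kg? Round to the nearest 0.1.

Calculated osmolality = 2·Na + glucose/18 + BUN/2.8
= 2·137 + 130/18 + 19/2.8
= 274 + 7.22 + 6.79
= 288.01 mOsm/kg ≈ 288.0 mOsm/kg
Osmolar gap = measured − calculated = 324 − 288.0 = 36.0 mOsm/kg

36.0 mOsm/kg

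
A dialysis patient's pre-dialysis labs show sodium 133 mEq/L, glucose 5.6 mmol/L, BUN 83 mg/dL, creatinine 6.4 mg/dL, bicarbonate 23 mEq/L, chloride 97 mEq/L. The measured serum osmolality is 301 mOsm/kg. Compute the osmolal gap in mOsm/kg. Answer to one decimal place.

Calculated osmolality = 2·Na + glucose + BUN/2.8
= 2·133 + 5.6 + 83/2.8
= 266 + 5.60 + 29.64
= 301.24 mOsm/kg ≈ 301.2 mOsm/kg
Osmolar gap = measured − calculated = 301 − 301.2 = -0.2 mOsm/kg

-0.2 mOsm/kg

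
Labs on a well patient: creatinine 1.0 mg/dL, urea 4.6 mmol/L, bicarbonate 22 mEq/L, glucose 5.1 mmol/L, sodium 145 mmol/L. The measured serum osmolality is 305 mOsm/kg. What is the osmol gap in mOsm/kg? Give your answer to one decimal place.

5.3 mOsm/kg

Calculated osmolality = 2·Na + glucose + urea
= 2·145 + 5.1 + 4.6
= 290 + 5.10 + 4.60
= 299.7 mOsm/kg ≈ 299.7 mOsm/kg
Osmolar gap = measured − calculated = 305 − 299.7 = 5.3 mOsm/kg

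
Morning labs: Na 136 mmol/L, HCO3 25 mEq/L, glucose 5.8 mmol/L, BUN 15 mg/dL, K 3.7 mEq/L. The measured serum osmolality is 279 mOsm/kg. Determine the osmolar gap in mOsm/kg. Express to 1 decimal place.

Calculated osmolality = 2·Na + glucose + BUN/2.8
= 2·136 + 5.8 + 15/2.8
= 272 + 5.80 + 5.36
= 283.16 mOsm/kg ≈ 283.2 mOsm/kg
Osmolar gap = measured − calculated = 279 − 283.2 = -4.2 mOsm/kg

-4.2 mOsm/kg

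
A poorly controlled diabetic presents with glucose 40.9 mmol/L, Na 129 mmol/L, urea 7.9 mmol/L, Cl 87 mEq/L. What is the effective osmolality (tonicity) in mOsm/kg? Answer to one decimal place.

298.9 mOsm/kg

Effective osmolality excludes urea (freely permeant across cell membranes):
2·Na + glucose
= 2·129 + 40.9
= 258 + 40.9
= 298.9 mOsm/kg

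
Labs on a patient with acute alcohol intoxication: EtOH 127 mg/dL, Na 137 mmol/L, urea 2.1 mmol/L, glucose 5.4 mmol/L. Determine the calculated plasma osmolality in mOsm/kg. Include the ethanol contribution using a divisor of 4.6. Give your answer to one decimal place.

309.1 mOsm/kg

Calculated osmolality = 2·Na + glucose + urea + ethanol/4.6
= 2·137 + 5.4 + 2.1 + 127/4.6
= 274 + 5.40 + 2.10 + 27.61
= 309.11 mOsm/kg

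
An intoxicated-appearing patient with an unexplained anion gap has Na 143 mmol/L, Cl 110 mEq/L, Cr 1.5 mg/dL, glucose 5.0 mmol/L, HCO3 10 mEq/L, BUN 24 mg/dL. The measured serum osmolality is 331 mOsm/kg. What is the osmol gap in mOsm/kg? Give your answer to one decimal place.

31.4 mOsm/kg

Calculated osmolality = 2·Na + glucose + BUN/2.8
= 2·143 + 5 + 24/2.8
= 286 + 5 + 8.57
= 299.57 mOsm/kg ≈ 299.6 mOsm/kg
Osmolar gap = measured − calculated = 331 − 299.6 = 31.4 mOsm/kg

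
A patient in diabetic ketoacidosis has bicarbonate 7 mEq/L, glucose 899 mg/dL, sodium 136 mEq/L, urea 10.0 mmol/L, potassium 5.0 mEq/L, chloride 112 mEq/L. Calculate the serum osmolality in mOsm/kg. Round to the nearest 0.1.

331.9 mOsm/kg

Calculated osmolality = 2·Na + glucose/18 + urea
= 2·136 + 899/18 + 10
= 272 + 49.94 + 10
= 331.94 mOsm/kg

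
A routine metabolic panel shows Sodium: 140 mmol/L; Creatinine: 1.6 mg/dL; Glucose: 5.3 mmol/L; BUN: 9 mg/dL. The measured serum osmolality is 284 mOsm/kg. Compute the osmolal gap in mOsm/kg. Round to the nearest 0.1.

Calculated osmolality = 2·Na + glucose + BUN/2.8
= 2·140 + 5.3 + 9/2.8
= 280 + 5.30 + 3.21
= 288.51 mOsm/kg ≈ 288.5 mOsm/kg
Osmolar gap = measured − calculated = 284 − 288.5 = -4.5 mOsm/kg

-4.5 mOsm/kg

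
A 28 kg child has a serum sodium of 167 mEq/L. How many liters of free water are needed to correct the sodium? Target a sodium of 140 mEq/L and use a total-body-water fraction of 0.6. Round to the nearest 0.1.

TBW = 0.6 · 28 = 16.8 L
Free water deficit = TBW · (Na/140 − 1)
= 16.8 · (167/140 − 1)
= 16.8 · 0.1929
= 3.24 L

3.2 L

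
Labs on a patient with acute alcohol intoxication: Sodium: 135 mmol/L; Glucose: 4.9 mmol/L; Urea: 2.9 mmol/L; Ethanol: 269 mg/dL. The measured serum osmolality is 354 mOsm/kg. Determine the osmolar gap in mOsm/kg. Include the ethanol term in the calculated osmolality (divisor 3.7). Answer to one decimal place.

Calculated osmolality = 2·Na + glucose + urea + ethanol/3.7
= 2·135 + 4.9 + 2.9 + 269/3.7
= 270 + 4.90 + 2.90 + 72.70
= 350.5 mOsm/kg ≈ 350.5 mOsm/kg
Osmolar gap = measured − calculated = 354 − 350.5 = 3.5 mOsm/kg

3.5 mOsm/kg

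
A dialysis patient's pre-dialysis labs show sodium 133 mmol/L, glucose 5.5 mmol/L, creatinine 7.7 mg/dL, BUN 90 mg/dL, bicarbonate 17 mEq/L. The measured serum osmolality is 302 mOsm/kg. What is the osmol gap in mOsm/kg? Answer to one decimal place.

Calculated osmolality = 2·Na + glucose + BUN/2.8
= 2·133 + 5.5 + 90/2.8
= 266 + 5.50 + 32.14
= 303.64 mOsm/kg ≈ 303.6 mOsm/kg
Osmolar gap = measured − calculated = 302 − 303.6 = -1.6 mOsm/kg

-1.6 mOsm/kg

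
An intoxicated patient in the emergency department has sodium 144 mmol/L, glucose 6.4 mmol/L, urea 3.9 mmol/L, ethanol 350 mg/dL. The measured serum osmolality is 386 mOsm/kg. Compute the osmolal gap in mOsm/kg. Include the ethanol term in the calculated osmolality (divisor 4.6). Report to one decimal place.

11.6 mOsm/kg

Calculated osmolality = 2·Na + glucose + urea + ethanol/4.6
= 2·144 + 6.4 + 3.9 + 350/4.6
= 288 + 6.40 + 3.90 + 76.09
= 374.39 mOsm/kg ≈ 374.4 mOsm/kg
Osmolar gap = measured − calculated = 386 − 374.4 = 11.6 mOsm/kg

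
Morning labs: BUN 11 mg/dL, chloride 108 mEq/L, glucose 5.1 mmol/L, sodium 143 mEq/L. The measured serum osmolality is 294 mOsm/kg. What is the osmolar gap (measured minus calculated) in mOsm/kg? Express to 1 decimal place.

-1.0 mOsm/kg

Calculated osmolality = 2·Na + glucose + BUN/2.8
= 2·143 + 5.1 + 11/2.8
= 286 + 5.10 + 3.93
= 295.03 mOsm/kg ≈ 295.0 mOsm/kg
Osmolar gap = measured − calculated = 294 − 295.0 = -1.0 mOsm/kg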